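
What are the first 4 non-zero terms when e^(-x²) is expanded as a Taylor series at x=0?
-x^6/6 + x^4/2 - x^2 + 1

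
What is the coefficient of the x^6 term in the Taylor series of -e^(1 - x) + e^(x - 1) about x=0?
Expand to order 6: -e^(1 - x) + e^(x - 1) = x^6·(-e/720 + e^(-1)/720) + x^5·(e^(-1)/120 + e/120) + x^4·(-e/24 + e^(-1)/24) + x^3·(e^(-1)/6 + e/6) + x^2·(-e/2 + e^(-1)/2) + x·(e^(-1) + e) - e + e^(-1) + O(x^7).
The coefficient of x^6 is -e/720 + e^(-1)/720.

Final answer: -e/720 + e^(-1)/720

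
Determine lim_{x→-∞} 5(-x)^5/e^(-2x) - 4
The quotient is an ∞/∞ indeterminate form as x → -∞.
Compare growth rates of the dominant terms (exponentials ≫ polynomials ≫ logarithms), or apply L'Hôpital's rule; the quotient → 0.
Adding the constant: 0 - 4 = -4. Limit = -4.

Final answer: -4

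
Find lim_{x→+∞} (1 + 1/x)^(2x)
As x → +∞: write (1 + 1/x)^(2x) = ((1 + 1/x)^x)^2 → (e^1)^2 = e^2.
Limit = e^(2).

Final answer: e^(2)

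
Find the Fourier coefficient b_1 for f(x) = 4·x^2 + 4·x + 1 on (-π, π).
b_1 = (1/π) ∫_{-π}^{π} f(x)·sin(1x) dx.
Evaluate the integral (use parity and integration by parts as needed): b_1 = 8.

Final answer: 8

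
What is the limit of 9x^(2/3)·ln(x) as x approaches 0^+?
This is a 0·∞ indeterminate form at x → 0⁺.
Rewrite the product as 9·ln(x) / x^(-2/3) and apply L'Hôpital, or use the standard hierarchy x^(-2/3) ≫ |ln x| as x → 0⁺.
The indeterminate product → 0, so the limit = 0.

Final answer: 0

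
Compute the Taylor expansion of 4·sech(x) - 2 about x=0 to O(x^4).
2 - 2·x^2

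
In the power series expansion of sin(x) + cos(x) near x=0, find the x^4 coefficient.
Expand to order 4: sin(x) + cos(x) = x^4/24 - x^3/6 - x^2/2 + x + 1 + O(x^5).
The coefficient of x^4 is 1/24.

Final answer: 1/24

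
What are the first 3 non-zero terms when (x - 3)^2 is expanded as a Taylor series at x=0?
x^2 - 6·x + 9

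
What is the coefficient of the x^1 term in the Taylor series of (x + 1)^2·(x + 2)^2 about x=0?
Expand to order 1: (x + 1)^2·(x + 2)^2 = 12·x + 4 + O(x^2).
The coefficient of x^1 is 12.

Final answer: 12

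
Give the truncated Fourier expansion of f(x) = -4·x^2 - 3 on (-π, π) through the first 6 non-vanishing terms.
16·cos(x) - 4·cos(2·x) + 16·cos(3·x)/9 - cos(4·x) + 16·cos(5·x)/25 - 4·π^2/3 - 3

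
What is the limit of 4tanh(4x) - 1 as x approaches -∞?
Evaluate the dominant behaviour as x → -∞; each term tends to a finite value or vanishes.
Limit = -5.

Final answer: -5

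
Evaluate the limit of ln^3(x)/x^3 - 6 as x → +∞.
The quotient is an ∞/∞ indeterminate form as x → +∞.
The polynomial denominator x^3 dominates the logarithmic numerator (any positive power of x ≫ ln^3(x) as x → ∞), so the quotient → 0.
Adding the constant: 0 - 6 = -6. Limit = -6.

Final answer: -6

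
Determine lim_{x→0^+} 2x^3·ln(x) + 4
The product is a 0·∞ indeterminate form at x → 0⁺.
Rewrite the product as 2·ln(x) / x^(-3) and apply L'Hôpital, or use the standard hierarchy x^(-3) ≫ |ln x| as x → 0⁺.
The indeterminate product → 0, so the limit = 4.

Final answer: 4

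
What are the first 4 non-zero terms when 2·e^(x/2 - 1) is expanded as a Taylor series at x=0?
x^3·e^(-1)/24 + x^2·e^(-1)/4 + x·e^(-1) + 2·e^(-1)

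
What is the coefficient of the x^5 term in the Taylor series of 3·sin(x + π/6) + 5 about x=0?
Expand to order 5: 3·sin(x + π/6) + 5 = √(3)·x^5/80 + x^4/16 - √(3)·x^3/4 - 3·x^2/4 + 3·√(3)·x/2 + 13/2 + O(x^6).
The coefficient of x^5 is √(3)/80.

Final answer: √(3)/80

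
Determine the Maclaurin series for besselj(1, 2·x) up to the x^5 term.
x^5/12 - x^3/2 + x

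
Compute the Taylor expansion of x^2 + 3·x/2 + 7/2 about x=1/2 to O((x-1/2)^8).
9/2 + 5·(x - 1/2)/2 + (x - 1/2)^2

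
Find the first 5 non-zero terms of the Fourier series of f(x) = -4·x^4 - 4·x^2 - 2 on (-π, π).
(-176 + 32·π^2)·cos(x) + (8 - 8·π^2)·cos(2·x) + (-16/27 + 32·π^2/9)·cos(3·x) + (-2·π^2 - 1/4)·cos(4·x) - 4·π^4/5 - 4·π^2/3 - 2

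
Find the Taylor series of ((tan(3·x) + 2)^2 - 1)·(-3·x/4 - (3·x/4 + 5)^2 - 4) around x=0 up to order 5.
-84483·x^5/20 - 29889·x^4/16 - 1125·x^3 - 5787·x^2/16 - 1491·x/4 - 87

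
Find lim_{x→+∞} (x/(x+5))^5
As x → +∞: x/(x+5) = 1/(1 + 5/x) → 1, and the 5th power of a limit-1 base also → 1.
Limit = 1.

Final answer: 1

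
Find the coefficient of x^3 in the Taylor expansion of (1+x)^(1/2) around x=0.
Expand to order 3: (1+x)^(1/2) = x^3/16 - x^2/8 + x/2 + 1 + O(x^4).
The coefficient of x^3 is 1/16.

Final answer: 1/16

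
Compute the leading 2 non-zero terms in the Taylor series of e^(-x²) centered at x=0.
1 - x^2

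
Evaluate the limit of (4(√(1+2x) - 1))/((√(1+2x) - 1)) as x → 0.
Both numerator and denominator → 0 as x → 0; this is a 0/0 indeterminate form.
Expand each to leading order near x = 0: numerator ~ 4·x, denominator ~ x.
The limit of the ratio is 4.

Final answer: 4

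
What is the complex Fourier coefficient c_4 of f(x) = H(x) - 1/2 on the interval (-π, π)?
Compute the real Fourier coefficients first: a_4 = 0, b_4 = 0.
Then c_4 = (a_4 − i·b_4)/2 = 0.

Final answer: 0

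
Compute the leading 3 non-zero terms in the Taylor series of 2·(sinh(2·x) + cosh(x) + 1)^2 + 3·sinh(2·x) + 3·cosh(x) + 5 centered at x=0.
27·x^2/2 + 22·x + 16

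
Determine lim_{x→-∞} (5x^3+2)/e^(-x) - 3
The quotient is an ∞/∞ indeterminate form as x → -∞.
Compare growth rates of the dominant terms (exponentials ≫ polynomials ≫ logarithms), or apply L'Hôpital's rule; the quotient → 0.
Adding the constant: 0 - 3 = -3. Limit = -3.

Final answer: -3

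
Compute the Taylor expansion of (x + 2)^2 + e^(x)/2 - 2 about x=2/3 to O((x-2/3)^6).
e^(2/3)/2 + 46/9 + (e^(2/3)/2 + 16/3)·(x - 2/3) + (e^(2/3)/4 + 1)·(x - 2/3)^2 + e^(2/3)·(x - 2/3)^3/12 + e^(2/3)·(x - 2/3)^4/48 + e^(2/3)·(x - 2/3)^5/240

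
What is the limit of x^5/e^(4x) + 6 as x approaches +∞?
The quotient is an ∞/∞ indeterminate form as x → +∞.
The exponential denominator e^(4x) dominates the polynomial numerator (e^x ≫ x^5 as x → ∞), so the quotient → 0.
Adding the constant: 0 + 6 = 6. Limit = 6.

Final answer: 6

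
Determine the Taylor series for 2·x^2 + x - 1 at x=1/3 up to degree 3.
-4/9 + 7·(x - 1/3)/3 + 2·(x - 1/3)^2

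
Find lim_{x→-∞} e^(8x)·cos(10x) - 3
Evaluate the dominant behaviour as x → -∞; each term tends to a finite value or vanishes.
Limit = -3.

Final answer: -3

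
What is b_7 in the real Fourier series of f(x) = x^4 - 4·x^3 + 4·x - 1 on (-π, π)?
b_7 = (1/π) ∫_{-π}^{π} f(x)·sin(7x) dx.
Evaluate the integral (use parity and integration by parts as needed): b_7 = 440/343 - 8·π^2/7.

Final answer: 440/343 - 8·π^2/7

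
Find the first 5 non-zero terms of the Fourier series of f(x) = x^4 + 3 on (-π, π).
(48 - 8·π^2)·cos(x) + (-3 + 2·π^2)·cos(2·x) + (16/27 - 8·π^2/9)·cos(3·x) + (-3/16 + π^2/2)·cos(4·x) + 3 + π^4/5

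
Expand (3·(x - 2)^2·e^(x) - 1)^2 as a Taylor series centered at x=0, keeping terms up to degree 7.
-51·x^7/140 + 23·x^6/12 + 41·x^5/5 + 9·x^4 - 22·x^3 - 66·x^2 + 121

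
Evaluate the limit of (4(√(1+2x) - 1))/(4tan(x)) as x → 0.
Both numerator and denominator → 0 as x → 0; this is a 0/0 indeterminate form.
Expand each to leading order near x = 0: numerator ~ 4·x, denominator ~ 4·x.
The limit of the ratio is 1.

Final answer: 1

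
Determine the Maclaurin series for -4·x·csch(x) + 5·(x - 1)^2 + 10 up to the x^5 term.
-7·x^4/90 + 17·x^2/3 - 10·x + 11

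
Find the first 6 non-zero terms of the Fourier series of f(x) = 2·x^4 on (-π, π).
(96 - 16·π^2)·cos(x) + (-6 + 4·π^2)·cos(2·x) + (32/27 - 16·π^2/9)·cos(3·x) + (-3/8 + π^2)·cos(4·x) + (96/625 - 16·π^2/25)·cos(5·x) + 2·π^4/5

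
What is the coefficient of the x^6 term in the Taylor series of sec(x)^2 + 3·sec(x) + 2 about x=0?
Expand to order 6: sec(x)^2 + 3·sec(x) + 2 = 91·x^6/144 + 31·x^4/24 + 5·x^2/2 + 6 + O(x^7).
The coefficient of x^6 is 91/144.

Final answer: 91/144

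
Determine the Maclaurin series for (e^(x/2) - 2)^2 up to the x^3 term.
x^3/12 - x + 1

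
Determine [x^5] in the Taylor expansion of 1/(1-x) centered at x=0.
Expand to order 5: 1/(1-x) = x^5 + x^4 + x^3 + x^2 + x + 1 + O(x^6).
The coefficient of x^5 is 1.

Final answer: 1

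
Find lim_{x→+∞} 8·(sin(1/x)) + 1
Evaluate the dominant behaviour as x → +∞; each term tends to a finite value or vanishes.
Limit = 1.

Final answer: 1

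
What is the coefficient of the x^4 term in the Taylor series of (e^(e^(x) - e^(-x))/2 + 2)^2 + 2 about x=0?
6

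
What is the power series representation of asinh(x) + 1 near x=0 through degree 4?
-x^3/6 + x + 1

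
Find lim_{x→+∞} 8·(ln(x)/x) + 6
Evaluate the dominant behaviour as x → +∞; each term tends to a finite value or vanishes.
Limit = 6.

Final answer: 6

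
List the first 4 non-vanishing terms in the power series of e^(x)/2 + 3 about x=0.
x^3/12 + x^2/4 + x/2 + 7/2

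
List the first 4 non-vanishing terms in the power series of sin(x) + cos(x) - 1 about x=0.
x^4/24 - x^3/6 - x^2/2 + x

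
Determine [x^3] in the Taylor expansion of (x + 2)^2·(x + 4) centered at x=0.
Expand to order 3: (x + 2)^2·(x + 4) = x^3 + 8·x^2 + 20·x + 16 + O(x^4).
The coefficient of x^3 is 1.

Final answer: 1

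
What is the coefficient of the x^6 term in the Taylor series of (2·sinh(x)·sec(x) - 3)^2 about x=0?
Expand to order 6: (2·sinh(x)·sec(x) - 3)^2 = 188·x^6/45 - 18·x^5/5 + 16·x^4/3 - 8·x^3 + 4·x^2 - 12·x + 9 + O(x^7).
The coefficient of x^6 is 188/45.

Final answer: 188/45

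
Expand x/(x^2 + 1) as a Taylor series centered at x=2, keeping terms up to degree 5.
2/5 - 3·(x - 2)/25 + 2·(x - 2)^2/125 + 7·(x - 2)^3/625 - 38·(x - 2)^4/3125 + 117·(x - 2)^5/15625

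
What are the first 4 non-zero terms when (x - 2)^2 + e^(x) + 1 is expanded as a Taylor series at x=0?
x^3/6 + 3·x^2/2 - 3·x + 6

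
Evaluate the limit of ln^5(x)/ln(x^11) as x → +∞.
This is an ∞/∞ indeterminate form as x → +∞.
Write ln(x^11) = 11·ln(x), reducing the quotient to ln^4(x)/11 → ∞.
Limit = ∞.

Final answer: ∞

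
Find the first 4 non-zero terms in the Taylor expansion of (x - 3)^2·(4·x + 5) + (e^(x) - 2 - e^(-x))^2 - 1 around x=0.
8·x^3/3 - 15·x^2 - 2·x + 48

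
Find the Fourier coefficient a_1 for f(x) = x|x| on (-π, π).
a_1 = (1/π) ∫_{-π}^{π} f(x)·cos(1x) dx.
Evaluate the integral (use parity and integration by parts as needed): a_1 = 0.

Final answer: 0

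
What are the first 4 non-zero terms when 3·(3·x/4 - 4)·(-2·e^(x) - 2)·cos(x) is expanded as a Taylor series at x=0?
-23·x^3/4 - 33·x^2/2 + 15·x + 48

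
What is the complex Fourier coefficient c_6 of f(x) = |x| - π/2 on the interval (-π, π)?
Compute the real Fourier coefficients first: a_6 = 0, b_6 = 0.
Then c_6 = (a_6 − i·b_6)/2 = 0.

Final answer: 0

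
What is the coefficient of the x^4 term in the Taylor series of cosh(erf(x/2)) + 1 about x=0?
Expand to order 4: cosh(erf(x/2)) + 1 = x^4·(-1/(12·π) + 1/(24·π^2)) + x^2/(2·π) + 2 + O(x^5).
The coefficient of x^4 is -1/(12·π) + 1/(24·π^2).

Final answer: -1/(12·π) + 1/(24·π^2)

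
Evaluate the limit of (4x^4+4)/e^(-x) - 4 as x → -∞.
The quotient is an ∞/∞ indeterminate form as x → -∞.
Compare growth rates of the dominant terms (exponentials ≫ polynomials ≫ logarithms), or apply L'Hôpital's rule; the quotient → 0.
Adding the constant: 0 - 4 = -4. Limit = -4.

Final answer: -4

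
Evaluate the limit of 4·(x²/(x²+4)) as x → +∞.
Evaluate the dominant behaviour as x → +∞; each term tends to a finite value or vanishes.
Limit = 4.

Final answer: 4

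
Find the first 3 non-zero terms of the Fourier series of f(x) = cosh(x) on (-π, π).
-cos(x)·sinh(π)/π + 2·cos(2·x)·sinh(π)/(5·π) + sinh(π)/π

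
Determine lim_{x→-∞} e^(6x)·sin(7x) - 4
Evaluate the dominant behaviour as x → -∞; each term tends to a finite value or vanishes.
Limit = -4.

Final answer: -4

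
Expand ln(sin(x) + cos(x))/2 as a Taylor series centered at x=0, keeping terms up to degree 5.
x^5/3 - x^4/3 + x^3/3 - x^2/2 + x/2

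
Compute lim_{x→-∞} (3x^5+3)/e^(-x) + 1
The quotient is an ∞/∞ indeterminate form as x → -∞.
Compare growth rates of the dominant terms (exponentials ≫ polynomials ≫ logarithms), or apply L'Hôpital's rule; the quotient → 0.
Adding the constant: 0 + 1 = 1. Limit = 1.

Final answer: 1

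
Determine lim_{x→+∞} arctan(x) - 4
Evaluate the dominant behaviour as x → +∞; each term tends to a finite value or vanishes.
Limit = -4 + π/2.

Final answer: -4 + π/2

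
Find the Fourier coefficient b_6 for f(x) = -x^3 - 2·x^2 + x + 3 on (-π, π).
b_6 = (1/π) ∫_{-π}^{π} f(x)·sin(6x) dx.
Evaluate the integral (use parity and integration by parts as needed): b_6 = -7/18 + π^2/3.

Final answer: -7/18 + π^2/3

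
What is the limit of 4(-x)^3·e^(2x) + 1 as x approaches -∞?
The product is a 0·∞ indeterminate form at x → -∞.
Rewrite the product as 4(-x)^3 / e^(-2x) (an ∞/∞ form) and apply L'Hôpital, or use the standard hierarchy e^(2|x|) ≫ |(-x)^3| as x → -∞.
The indeterminate product → 0, so the limit = 1.

Final answer: 1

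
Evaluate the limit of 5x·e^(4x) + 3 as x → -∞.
The product is a 0·∞ indeterminate form at x → -∞.
Rewrite the product as 5x / e^(-4x) (an ∞/∞ form) and apply L'Hôpital, or use the standard hierarchy e^(4|x|) ≫ |x| as x → -∞.
The indeterminate product → 0, so the limit = 3.

Final answer: 3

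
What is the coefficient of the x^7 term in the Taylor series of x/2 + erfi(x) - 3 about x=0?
Expand to order 7: x/2 + erfi(x) - 3 = x^7/(21·√(π)) + x^5/(5·√(π)) + 2·x^3/(3·√(π)) + x·(1/2 + 2/√(π)) - 3 + O(x^8).
The coefficient of x^7 is 1/(21·√(π)).

Final answer: 1/(21·√(π))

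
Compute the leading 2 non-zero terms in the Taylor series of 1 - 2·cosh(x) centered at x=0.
-x^2 - 1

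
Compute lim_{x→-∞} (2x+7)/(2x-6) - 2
Evaluate the dominant behaviour as x → -∞; each term tends to a finite value or vanishes.
Limit = -1.

Final answer: -1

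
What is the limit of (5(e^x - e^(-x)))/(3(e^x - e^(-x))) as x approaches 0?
Both numerator and denominator → 0 as x → 0; this is a 0/0 indeterminate form.
Expand each to leading order near x = 0: numerator ~ 10·x, denominator ~ 6·x.
The limit of the ratio is 5/3.

Final answer: 5/3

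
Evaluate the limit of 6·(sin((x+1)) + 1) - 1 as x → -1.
Direct substitution at x = -1 gives 5.

Final answer: 5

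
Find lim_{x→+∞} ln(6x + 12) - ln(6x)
This is an ∞ − ∞ indeterminate form.
Combine the logarithms: ln(6x+12) − ln(6x) = ln((6x+12)/(6x)) = ln(1 + 12/(6x)) → ln(1) = 0.
Limit = 0.

Final answer: 0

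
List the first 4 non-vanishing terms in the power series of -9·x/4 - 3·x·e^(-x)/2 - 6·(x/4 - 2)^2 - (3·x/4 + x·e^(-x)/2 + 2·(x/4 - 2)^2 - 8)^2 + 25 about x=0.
-21·x^3/16 + 9·x^2/16 + 9·x/4 + 1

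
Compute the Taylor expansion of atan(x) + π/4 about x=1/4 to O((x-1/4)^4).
atan(1/4) + π/4 + 16·(x - 1/4)/17 - 64·(x - 1/4)^2/289 - 3328·(x - 1/4)^3/14739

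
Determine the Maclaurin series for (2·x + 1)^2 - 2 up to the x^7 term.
4·x^2 + 4·x - 1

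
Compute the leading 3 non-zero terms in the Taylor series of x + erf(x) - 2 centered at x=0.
-2·x^3/(3·√(π)) + x·(1 + 2/√(π)) - 2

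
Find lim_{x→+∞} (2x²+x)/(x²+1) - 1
Evaluate the dominant behaviour as x → +∞; each term tends to a finite value or vanishes.
Limit = 1.

Final answer: 1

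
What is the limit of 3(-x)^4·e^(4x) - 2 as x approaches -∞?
The product is a 0·∞ indeterminate form at x → -∞.
Rewrite the product as 3(-x)^4 / e^(-4x) (an ∞/∞ form) and apply L'Hôpital, or use the standard hierarchy e^(4|x|) ≫ |(-x)^4| as x → -∞.
The indeterminate product → 0, so the limit = -2.

Final answer: -2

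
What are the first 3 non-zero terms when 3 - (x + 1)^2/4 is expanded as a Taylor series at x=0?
-x^2/4 - x/2 + 11/4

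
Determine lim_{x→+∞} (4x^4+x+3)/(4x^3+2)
This is an ∞/∞ indeterminate form as x → +∞.
Divide numerator and denominator by x^4 and let the lower-order terms vanish; the numerator's degree 4 exceeds the denominator's degree 3, so the quotient diverges.
Limit = ∞.

Final answer: ∞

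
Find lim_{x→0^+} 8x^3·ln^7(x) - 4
The product is a 0·∞ indeterminate form at x → 0⁺.
Rewrite the product as 8·ln^7(x) / x^(-3) and apply L'Hôpital, or use the standard hierarchy x^(-3) ≫ |ln x|^7 as x → 0⁺.
The indeterminate product → 0, so the limit = -4.

Final answer: -4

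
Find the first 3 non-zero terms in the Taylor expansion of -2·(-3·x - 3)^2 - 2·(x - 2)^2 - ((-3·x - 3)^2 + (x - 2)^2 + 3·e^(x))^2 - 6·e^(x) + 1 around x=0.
-680·x^2 - 578·x - 287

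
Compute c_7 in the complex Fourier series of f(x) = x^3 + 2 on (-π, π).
Compute the real Fourier coefficients first: a_7 = 0, b_7 = -12/343 + 2·π^2/7.
Then c_7 = (a_7 − i·b_7)/2 = -i·π^2/7 + 6·i/343.

Final answer: -i·π^2/7 + 6·i/343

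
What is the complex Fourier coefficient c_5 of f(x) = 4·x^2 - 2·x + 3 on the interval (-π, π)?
Compute the real Fourier coefficients first: a_5 = -16/25, b_5 = -4/5.
Then c_5 = (a_5 − i·b_5)/2 = -8/25 + 2·i/5.

Final answer: -8/25 + 2·i/5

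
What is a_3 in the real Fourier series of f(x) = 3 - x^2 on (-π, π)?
a_3 = (1/π) ∫_{-π}^{π} f(x)·cos(3x) dx.
Evaluate the integral (use parity and integration by parts as needed): a_3 = 4/9.

Final answer: 4/9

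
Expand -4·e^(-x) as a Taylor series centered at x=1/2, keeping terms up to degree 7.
-4·e^(-1/2) + 4·e^(-1/2)·(x - 1/2) - 2·e^(-1/2)·(x - 1/2)^2 + 2·e^(-1/2)·(x - 1/2)^3/3 - e^(-1/2)·(x - 1/2)^4/6 + e^(-1/2)·(x - 1/2)^5/30 - e^(-1/2)·(x - 1/2)^6/180 + e^(-1/2)·(x - 1/2)^7/1260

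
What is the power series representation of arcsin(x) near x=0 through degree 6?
3·x^5/40 + x^3/6 + x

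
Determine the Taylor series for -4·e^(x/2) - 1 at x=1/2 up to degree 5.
-4·e^(1/4) - 1 - 2·e^(1/4)·(x - 1/2) - e^(1/4)·(x - 1/2)^2/2 - e^(1/4)·(x - 1/2)^3/12 - e^(1/4)·(x - 1/2)^4/96 - e^(1/4)·(x - 1/2)^5/960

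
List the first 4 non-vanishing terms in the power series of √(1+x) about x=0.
x^3/16 - x^2/8 + x/2 + 1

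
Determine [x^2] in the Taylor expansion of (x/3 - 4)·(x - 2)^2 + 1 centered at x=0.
Expand to order 2: (x/3 - 4)·(x - 2)^2 + 1 = -16·x^2/3 + 52·x/3 - 15 + O(x^3).
The coefficient of x^2 is -16/3.

Final answer: -16/3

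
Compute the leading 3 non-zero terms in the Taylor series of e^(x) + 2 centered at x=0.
x^2/2 + x + 3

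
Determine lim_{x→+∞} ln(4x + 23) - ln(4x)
This is an ∞ − ∞ indeterminate form.
Combine the logarithms: ln(4x+23) − ln(4x) = ln((4x+23)/(4x)) = ln(1 + 23/(4x)) → ln(1) = 0.
Limit = 0.

Final answer: 0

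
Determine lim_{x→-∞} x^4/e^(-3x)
This is an ∞/∞ indeterminate form as x → -∞.
Compare growth rates of the dominant terms (exponentials ≫ polynomials ≫ logarithms), or apply L'Hôpital's rule; the quotient → 0.
Limit = 0.

Final answer: 0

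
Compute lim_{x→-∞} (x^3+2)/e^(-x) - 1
The quotient is an ∞/∞ indeterminate form as x → -∞.
Compare growth rates of the dominant terms (exponentials ≫ polynomials ≫ logarithms), or apply L'Hôpital's rule; the quotient → 0.
Adding the constant: 0 - 1 = -1. Limit = -1.

Final answer: -1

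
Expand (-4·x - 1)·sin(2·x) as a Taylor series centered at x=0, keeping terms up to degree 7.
8·x^7/315 - 16·x^6/15 - 4·x^5/15 + 16·x^4/3 + 4·x^3/3 - 8·x^2 - 2·x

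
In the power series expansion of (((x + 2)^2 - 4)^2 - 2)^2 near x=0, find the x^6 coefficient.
Expand to order 6: (((x + 2)^2 - 4)^2 - 2)^2 = 96·x^6 + 256·x^5 + 252·x^4 - 32·x^3 - 64·x^2 + 4 + O(x^7).
The coefficient of x^6 is 96.

Final answer: 96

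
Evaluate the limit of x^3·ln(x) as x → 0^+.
This is a 0·∞ indeterminate form at x → 0⁺.
Rewrite the product as ln(x) / x^(-3) and apply L'Hôpital, or use the standard hierarchy x^(-3) ≫ |ln x| as x → 0⁺.
The indeterminate product → 0, so the limit = 0.

Final answer: 0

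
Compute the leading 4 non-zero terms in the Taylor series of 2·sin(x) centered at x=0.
-x^7/2520 + x^5/60 - x^3/3 + 2·x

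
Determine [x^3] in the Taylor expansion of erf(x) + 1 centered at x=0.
Expand to order 3: erf(x) + 1 = -2·x^3/(3·√(π)) + 2·x/√(π) + 1 + O(x^4).
The coefficient of x^3 is -2/(3·√(π)).

Final answer: -2/(3·√(π))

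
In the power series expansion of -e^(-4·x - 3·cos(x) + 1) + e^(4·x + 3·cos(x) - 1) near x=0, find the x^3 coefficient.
Expand to order 3: -e^(-4·x - 3·cos(x) + 1) + e^(4·x + 3·cos(x) - 1) = x^3·(50·e^(-2)/3 + 14·e^(2)/3) + x^2·(-19·e^(-2)/2 + 13·e^(2)/2) + x·(4·e^(-2) + 4·e^(2)) - e^(-2) + e^(2) + O(x^4).
The coefficient of x^3 is 50·e^(-2)/3 + 14·e^(2)/3.

Final answer: 50·e^(-2)/3 + 14·e^(2)/3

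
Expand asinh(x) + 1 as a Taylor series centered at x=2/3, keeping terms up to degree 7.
asinh(2/3) + 1 + 3·√(13)·(x - 2/3)/13 - 9·√(13)·(x - 2/3)^2/169 - 9·√(13)·(x - 2/3)^3/4394 + 1539·√(13)·(x - 2/3)^4/114244 - 119799·√(13)·(x - 2/3)^5/14851720 + 23571·√(13)·(x - 2/3)^6/38614472 + 20249433·√(13)·(x - 2/3)^7/7027833904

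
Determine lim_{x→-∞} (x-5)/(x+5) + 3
Evaluate the dominant behaviour as x → -∞; each term tends to a finite value or vanishes.
Limit = 4.

Final answer: 4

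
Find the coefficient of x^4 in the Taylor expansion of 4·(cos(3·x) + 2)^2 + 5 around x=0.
Expand to order 4: 4·(cos(3·x) + 2)^2 + 5 = 162·x^4 - 108·x^2 + 41 + O(x^5).
The coefficient of x^4 is 162.

Final answer: 162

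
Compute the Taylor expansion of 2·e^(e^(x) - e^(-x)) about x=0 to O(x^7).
56·x^6/45 + 19·x^5/10 + 8·x^4/3 + 10·x^3/3 + 4·x^2 + 4·x + 2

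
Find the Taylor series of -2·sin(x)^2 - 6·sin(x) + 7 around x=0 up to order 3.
x^3 - 2·x^2 - 6·x + 7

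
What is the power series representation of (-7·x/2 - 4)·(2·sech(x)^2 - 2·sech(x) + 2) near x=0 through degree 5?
-77·x^5/24 - 11·x^4/3 + 7·x^3/2 + 4·x^2 - 7·x - 8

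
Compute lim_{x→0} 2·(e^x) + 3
Direct substitution at x = 0 gives 5.

Final answer: 5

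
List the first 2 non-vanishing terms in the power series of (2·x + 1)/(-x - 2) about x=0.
-3·x/4 - 1/2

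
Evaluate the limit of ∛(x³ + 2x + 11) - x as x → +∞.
This is an ∞ − ∞ indeterminate form.
Multiply by (A² + AB + B²)/(A² + AB + B²) where A = ∛(x³+2x + 11), B = x to use A³ − B³ = (A−B)(A²+AB+B²); the x³ terms cancel, leaving (2x + 11)/(A²+AB+B²) with denominator ~ 3x², so the limit is 0.
Limit = 0.

Final answer: 0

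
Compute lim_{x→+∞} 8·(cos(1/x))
Evaluate the dominant behaviour as x → +∞; each term tends to a finite value or vanishes.
Limit = 8.

Final answer: 8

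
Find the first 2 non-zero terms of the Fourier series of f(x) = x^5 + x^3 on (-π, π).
(-38·π^2 + 2·π^4 + 228)·sin(x) + (-π^4 - 6 + 4·π^2)·sin(2·x)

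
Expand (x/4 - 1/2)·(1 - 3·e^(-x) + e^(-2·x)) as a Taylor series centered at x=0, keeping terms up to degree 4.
-23·x^4/48 + 13·x^3/24 - 3·x/4 + 1/2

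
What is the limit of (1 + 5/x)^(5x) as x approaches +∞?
As x → +∞: write (1 + 5/x)^(5x) = ((1 + 5/x)^x)^5 → (e^5)^5 = e^25.
Limit = e^(25).

Final answer: e^(25)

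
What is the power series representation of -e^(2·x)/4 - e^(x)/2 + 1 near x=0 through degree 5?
-17·x^5/240 - 3·x^4/16 - 5·x^3/12 - 3·x^2/4 - x + 1/4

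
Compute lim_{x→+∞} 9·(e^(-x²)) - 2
Evaluate the dominant behaviour as x → +∞; each term tends to a finite value or vanishes.
Limit = -2.

Final answer: -2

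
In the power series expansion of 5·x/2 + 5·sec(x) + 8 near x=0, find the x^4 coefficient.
Expand to order 4: 5·x/2 + 5·sec(x) + 8 = 25·x^4/24 + 5·x^2/2 + 5·x/2 + 13 + O(x^5).
The coefficient of x^4 is 25/24.

Final answer: 25/24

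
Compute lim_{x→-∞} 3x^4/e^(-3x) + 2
The quotient is an ∞/∞ indeterminate form as x → -∞.
Compare growth rates of the dominant terms (exponentials ≫ polynomials ≫ logarithms), or apply L'Hôpital's rule; the quotient → 0.
Adding the constant: 0 + 2 = 2. Limit = 2.

Final answer: 2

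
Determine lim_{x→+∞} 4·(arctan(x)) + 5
Evaluate the dominant behaviour as x → +∞; each term tends to a finite value or vanishes.
Limit = 5 + 2·π.

Final answer: 5 + 2·π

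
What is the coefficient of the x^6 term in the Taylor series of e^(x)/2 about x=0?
Expand to order 6: e^(x)/2 = x^6/1440 + x^5/240 + x^4/48 + x^3/12 + x^2/4 + x/2 + 1/2 + O(x^7).
The coefficient of x^6 is 1/1440.

Final answer: 1/1440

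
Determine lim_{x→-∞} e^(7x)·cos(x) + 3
Evaluate the dominant behaviour as x → -∞; each term tends to a finite value or vanishes.
Limit = 3.

Final answer: 3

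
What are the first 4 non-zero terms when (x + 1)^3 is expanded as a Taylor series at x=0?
x^3 + 3·x^2 + 3·x + 1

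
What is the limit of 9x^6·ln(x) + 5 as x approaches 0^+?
The product is a 0·∞ indeterminate form at x → 0⁺.
Rewrite the product as 9·ln(x) / x^(-6) and apply L'Hôpital, or use the standard hierarchy x^(-6) ≫ |ln x| as x → 0⁺.
The indeterminate product → 0, so the limit = 5.

Final answer: 5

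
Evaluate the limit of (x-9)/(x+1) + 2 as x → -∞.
Evaluate the dominant behaviour as x → -∞; each term tends to a finite value or vanishes.
Limit = 3.

Final answer: 3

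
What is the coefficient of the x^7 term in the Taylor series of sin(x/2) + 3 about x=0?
Expand to order 7: sin(x/2) + 3 = -x^7/645120 + x^5/3840 - x^3/48 + x/2 + 3 + O(x^8).
The coefficient of x^7 is -1/645120.

Final answer: -1/645120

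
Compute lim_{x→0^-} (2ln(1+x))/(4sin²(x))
Both numerator and denominator → 0 as x → 0^-; this is a 0/0 indeterminate form.
Expand each to leading order near x = 0: numerator ~ 2·x, denominator ~ 4·x^2.
The limit of the ratio is -∞.

Final answer: -∞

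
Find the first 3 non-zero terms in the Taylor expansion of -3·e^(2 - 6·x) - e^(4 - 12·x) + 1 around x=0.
x^2·(-72·e^(4) - 54·e^(2)) + x·(18·e^(2) + 12·e^(4)) - e^(4) - 3·e^(2) + 1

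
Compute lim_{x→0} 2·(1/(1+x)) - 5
Direct substitution at x = 0 gives -3.

Final answer: -3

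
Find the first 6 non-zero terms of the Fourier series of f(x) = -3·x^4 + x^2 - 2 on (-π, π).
(-148 + 24·π^2)·cos(x) + (10 - 6·π^2)·cos(2·x) + (-20/9 + 8·π^2/3)·cos(3·x) + (13/16 - 3·π^2/2)·cos(4·x) + (-244/625 + 24·π^2/25)·cos(5·x) - 3·π^4/5 - 2 + π^2/3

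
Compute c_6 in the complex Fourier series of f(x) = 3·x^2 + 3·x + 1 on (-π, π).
Compute the real Fourier coefficients first: a_6 = 1/3, b_6 = -1.
Then c_6 = (a_6 − i·b_6)/2 = 1/6 + i/2.

Final answer: 1/6 + i/2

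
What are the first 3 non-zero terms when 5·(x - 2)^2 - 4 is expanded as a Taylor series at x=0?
5·x^2 - 20·x + 16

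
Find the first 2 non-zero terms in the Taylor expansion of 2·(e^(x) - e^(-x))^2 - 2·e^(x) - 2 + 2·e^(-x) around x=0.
-4·x - 2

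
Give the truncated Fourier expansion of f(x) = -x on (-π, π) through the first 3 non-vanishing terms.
-2·sin(x) + sin(2·x) - 2·sin(3·x)/3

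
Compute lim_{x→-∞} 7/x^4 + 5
Evaluate the dominant behaviour as x → -∞; each term tends to a finite value or vanishes.
Limit = 5.

Final answer: 5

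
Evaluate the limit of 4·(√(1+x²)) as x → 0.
Direct substitution at x = 0 gives 4.

Final answer: 4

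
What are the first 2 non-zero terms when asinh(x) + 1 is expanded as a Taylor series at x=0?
x + 1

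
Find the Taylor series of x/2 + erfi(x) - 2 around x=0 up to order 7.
x^7/(21·√(π)) + x^5/(5·√(π)) + 2·x^3/(3·√(π)) + x·(1/2 + 2/√(π)) - 2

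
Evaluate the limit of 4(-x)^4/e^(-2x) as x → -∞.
This is an ∞/∞ indeterminate form as x → -∞.
Compare growth rates of the dominant terms (exponentials ≫ polynomials ≫ logarithms), or apply L'Hôpital's rule; the quotient → 0.
Limit = 0.

Final answer: 0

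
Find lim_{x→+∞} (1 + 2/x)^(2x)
As x → +∞: write (1 + 2/x)^(2x) = ((1 + 2/x)^x)^2 → (e^2)^2 = e^4.
Limit = e^(4).

Final answer: e^(4)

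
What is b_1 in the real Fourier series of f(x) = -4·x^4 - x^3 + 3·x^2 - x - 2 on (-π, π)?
b_1 = (1/π) ∫_{-π}^{π} f(x)·sin(1x) dx.
Evaluate the integral (use parity and integration by parts as needed): b_1 = 10 - 2·π^2.

Final answer: 10 - 2·π^2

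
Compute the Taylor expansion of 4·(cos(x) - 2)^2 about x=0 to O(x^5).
2·x^4/3 + 4·x^2 + 4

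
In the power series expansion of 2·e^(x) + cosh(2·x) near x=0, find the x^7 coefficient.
Expand to order 7: 2·e^(x) + cosh(2·x) = x^7/2520 + 11·x^6/120 + x^5/60 + 3·x^4/4 + x^3/3 + 3·x^2 + 2·x + 3 + O(x^8).
The coefficient of x^7 is 1/2520.

Final answer: 1/2520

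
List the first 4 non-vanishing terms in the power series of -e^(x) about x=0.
-x^3/6 - x^2/2 - x - 1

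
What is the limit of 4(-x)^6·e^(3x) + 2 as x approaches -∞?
The product is a 0·∞ indeterminate form at x → -∞.
Rewrite the product as 4(-x)^6 / e^(-3x) (an ∞/∞ form) and apply L'Hôpital, or use the standard hierarchy e^(3|x|) ≫ |(-x)^6| as x → -∞.
The indeterminate product → 0, so the limit = 2.

Final answer: 2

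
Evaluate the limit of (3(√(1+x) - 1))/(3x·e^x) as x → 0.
Both numerator and denominator → 0 as x → 0; this is a 0/0 indeterminate form.
Expand each to leading order near x = 0: numerator ~ 3·x/2, denominator ~ 3·x.
The limit of the ratio is 1/2.

Final answer: 1/2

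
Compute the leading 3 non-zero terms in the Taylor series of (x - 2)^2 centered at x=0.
x^2 - 4·x + 4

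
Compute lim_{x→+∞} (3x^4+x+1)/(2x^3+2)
This is an ∞/∞ indeterminate form as x → +∞.
Divide numerator and denominator by x^4 and let the lower-order terms vanish; the numerator's degree 4 exceeds the denominator's degree 3, so the quotient diverges.
Limit = ∞.

Final answer: ∞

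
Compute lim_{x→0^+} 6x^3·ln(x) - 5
The product is a 0·∞ indeterminate form at x → 0⁺.
Rewrite the product as 6·ln(x) / x^(-3) and apply L'Hôpital, or use the standard hierarchy x^(-3) ≫ |ln x| as x → 0⁺.
The indeterminate product → 0, so the limit = -5.

Final answer: -5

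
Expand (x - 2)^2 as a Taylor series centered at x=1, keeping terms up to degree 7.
1 - 2·(x - 1) + (x - 1)^2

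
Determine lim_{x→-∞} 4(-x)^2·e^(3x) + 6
The product is a 0·∞ indeterminate form at x → -∞.
Rewrite the product as 4(-x)^2 / e^(-3x) (an ∞/∞ form) and apply L'Hôpital, or use the standard hierarchy e^(3|x|) ≫ |(-x)^2| as x → -∞.
The indeterminate product → 0, so the limit = 6.

Final answer: 6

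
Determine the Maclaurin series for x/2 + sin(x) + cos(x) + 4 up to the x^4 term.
x^4/24 - x^3/6 - x^2/2 + 3·x/2 + 5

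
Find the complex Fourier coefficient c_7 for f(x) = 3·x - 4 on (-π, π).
Compute the real Fourier coefficients first: a_7 = 0, b_7 = 6/7.
Then c_7 = (a_7 − i·b_7)/2 = -3·i/7.

Final answer: -3·i/7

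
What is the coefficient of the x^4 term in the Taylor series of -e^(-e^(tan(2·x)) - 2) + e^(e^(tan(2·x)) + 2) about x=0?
-2·e^(-3)/3 + 62·e^(3)/3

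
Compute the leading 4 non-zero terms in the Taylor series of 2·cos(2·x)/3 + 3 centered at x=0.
-8·x^6/135 + 4·x^4/9 - 4·x^2/3 + 11/3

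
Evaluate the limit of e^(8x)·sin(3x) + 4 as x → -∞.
Evaluate the dominant behaviour as x → -∞; each term tends to a finite value or vanishes.
Limit = 4.

Final answer: 4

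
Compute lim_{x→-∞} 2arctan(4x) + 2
Evaluate the dominant behaviour as x → -∞; each term tends to a finite value or vanishes.
Limit = 2 - π.

Final answer: 2 - π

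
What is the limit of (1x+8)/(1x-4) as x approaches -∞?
Evaluate the dominant behaviour as x → -∞; each term tends to a finite value or vanishes.
Limit = 1.

Final answer: 1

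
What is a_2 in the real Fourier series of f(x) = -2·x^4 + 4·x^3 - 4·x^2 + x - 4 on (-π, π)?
a_2 = (1/π) ∫_{-π}^{π} f(x)·cos(2x) dx.
Evaluate the integral (use parity and integration by parts as needed): a_2 = 2 - 4·π^2.

Final answer: 2 - 4·π^2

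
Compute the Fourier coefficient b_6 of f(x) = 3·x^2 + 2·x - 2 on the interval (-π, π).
b_6 = (1/π) ∫_{-π}^{π} f(x)·sin(6x) dx.
Evaluate the integral (use parity and integration by parts as needed): b_6 = -2/3.

Final answer: -2/3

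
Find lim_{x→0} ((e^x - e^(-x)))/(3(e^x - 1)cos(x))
Both numerator and denominator → 0 as x → 0; this is a 0/0 indeterminate form.
Expand each to leading order near x = 0: numerator ~ 2·x, denominator ~ 3·x.
The limit of the ratio is 2/3.

Final answer: 2/3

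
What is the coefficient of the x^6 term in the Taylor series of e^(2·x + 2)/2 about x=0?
Expand to order 6: e^(2·x + 2)/2 = 2·x^6·e^(2)/45 + 2·x^5·e^(2)/15 + x^4·e^(2)/3 + 2·x^3·e^(2)/3 + x^2·e^(2) + x·e^(2) + e^(2)/2 + O(x^7).
The coefficient of x^6 is 2·e^(2)/45.

Final answer: 2·e^(2)/45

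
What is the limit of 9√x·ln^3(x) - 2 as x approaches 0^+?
The product is a 0·∞ indeterminate form at x → 0⁺.
Rewrite the product as 9·ln^3(x) / x^(-1/2) and apply L'Hôpital, or use the standard hierarchy x^(-1/2) ≫ |ln x|^3 as x → 0⁺.
The indeterminate product → 0, so the limit = -2.

Final answer: -2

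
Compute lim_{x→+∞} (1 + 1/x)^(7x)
As x → +∞: write (1 + 1/x)^(7x) = ((1 + 1/x)^x)^7 → (e^1)^7 = e^7.
Limit = e^(7).

Final answer: e^(7)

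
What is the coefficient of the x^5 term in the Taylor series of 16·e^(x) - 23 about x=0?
Expand to order 5: 16·e^(x) - 23 = 2·x^5/15 + 2·x^4/3 + 8·x^3/3 + 8·x^2 + 16·x - 7 + O(x^6).
The coefficient of x^5 is 2/15.

Final answer: 2/15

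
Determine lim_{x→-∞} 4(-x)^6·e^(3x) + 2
The product is a 0·∞ indeterminate form at x → -∞.
Rewrite the product as 4(-x)^6 / e^(-3x) (an ∞/∞ form) and apply L'Hôpital, or use the standard hierarchy e^(3|x|) ≫ |(-x)^6| as x → -∞.
The indeterminate product → 0, so the limit = 2.

Final answer: 2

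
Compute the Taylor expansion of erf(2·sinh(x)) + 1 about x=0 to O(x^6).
113·x^5/(30·√(π)) - 14·x^3/(3·√(π)) + 4·x/√(π) + 1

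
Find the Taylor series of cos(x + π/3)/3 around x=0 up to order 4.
x^4/144 + √(3)·x^3/36 - x^2/12 - √(3)·x/6 + 1/6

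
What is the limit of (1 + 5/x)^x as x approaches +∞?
As x → +∞: this is the defining limit (1 + 5/x)^x → e^5.
Limit = e^(5).

Final answer: e^(5)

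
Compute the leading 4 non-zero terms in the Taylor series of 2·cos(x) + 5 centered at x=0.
-x^6/360 + x^4/12 - x^2 + 7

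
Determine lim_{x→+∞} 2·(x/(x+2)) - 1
Evaluate the dominant behaviour as x → +∞; each term tends to a finite value or vanishes.
Limit = 1.

Final answer: 1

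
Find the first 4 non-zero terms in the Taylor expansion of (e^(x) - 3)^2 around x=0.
x^3/3 - x^2 - 4·x + 4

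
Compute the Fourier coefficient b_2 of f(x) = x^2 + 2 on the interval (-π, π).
b_2 = (1/π) ∫_{-π}^{π} f(x)·sin(2x) dx.
Evaluate the integral (use parity and integration by parts as needed): b_2 = 0.

Final answer: 0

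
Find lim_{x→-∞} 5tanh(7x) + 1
Evaluate the dominant behaviour as x → -∞; each term tends to a finite value or vanishes.
Limit = -4.

Final answer: -4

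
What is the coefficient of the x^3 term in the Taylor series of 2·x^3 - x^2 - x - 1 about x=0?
Expand to order 3: 2·x^3 - x^2 - x - 1 = 2·x^3 - x^2 - x - 1 + O(x^4).
The coefficient of x^3 is 2.

Final answer: 2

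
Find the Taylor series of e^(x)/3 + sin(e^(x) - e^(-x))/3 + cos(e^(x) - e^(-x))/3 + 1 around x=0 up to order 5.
-x^5/8 + x^4/72 - 5·x^3/18 - x^2/2 + x + 5/3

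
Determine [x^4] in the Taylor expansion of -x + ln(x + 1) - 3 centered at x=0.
Expand to order 4: -x + ln(x + 1) - 3 = -x^4/4 + x^3/3 - x^2/2 - 3 + O(x^5).
The coefficient of x^4 is -1/4.

Final answer: -1/4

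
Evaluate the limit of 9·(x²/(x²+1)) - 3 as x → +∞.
Evaluate the dominant behaviour as x → +∞; each term tends to a finite value or vanishes.
Limit = 6.

Final answer: 6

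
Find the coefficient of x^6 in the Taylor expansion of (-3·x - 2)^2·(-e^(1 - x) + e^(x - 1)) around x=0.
Expand to order 6: (-3·x - 2)^2·(-e^(1 - x) + e^(x - 1)) = x^6·(-101·e/360 + 173·e^(-1)/360) + x^5·(61·e^(-1)/30 + 31·e/30) + x^4·(-8·e/3 + 20·e^(-1)/3) + x^3·(47·e^(-1)/3 + 11·e/3) + x^2·(e + 23·e^(-1)) + x·(-8·e + 16·e^(-1)) - 4·e + 4·e^(-1) + O(x^7).
The coefficient of x^6 is -101·e/360 + 173·e^(-1)/360.

Final answer: -101·e/360 + 173·e^(-1)/360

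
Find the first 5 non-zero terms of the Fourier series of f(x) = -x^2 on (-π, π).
4·cos(x) - cos(2·x) + 4·cos(3·x)/9 - cos(4·x)/4 - π^2/3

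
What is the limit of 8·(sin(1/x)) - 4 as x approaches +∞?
Evaluate the dominant behaviour as x → +∞; each term tends to a finite value or vanishes.
Limit = -4.

Final answer: -4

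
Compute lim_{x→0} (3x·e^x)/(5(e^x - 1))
Both numerator and denominator → 0 as x → 0; this is a 0/0 indeterminate form.
Expand each to leading order near x = 0: numerator ~ 3·x, denominator ~ 5·x.
The limit of the ratio is 3/5.

Final answer: 3/5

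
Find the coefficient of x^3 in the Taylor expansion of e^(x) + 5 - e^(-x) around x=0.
Expand to order 3: e^(x) + 5 - e^(-x) = x^3/3 + 2·x + 5 + O(x^4).
The coefficient of x^3 is 1/3.

Final answer: 1/3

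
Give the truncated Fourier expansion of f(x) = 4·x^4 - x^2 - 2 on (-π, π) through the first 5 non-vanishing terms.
(196 - 32·π^2)·cos(x) + (-13 + 8·π^2)·cos(2·x) + (76/27 - 32·π^2/9)·cos(3·x) + (-1 + 2·π^2)·cos(4·x) - π^2/3 - 2 + 4·π^4/5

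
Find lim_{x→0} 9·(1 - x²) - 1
Direct substitution at x = 0 gives 8.

Final answer: 8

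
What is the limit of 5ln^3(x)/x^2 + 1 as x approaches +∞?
The quotient is an ∞/∞ indeterminate form as x → +∞.
The polynomial denominator x^2 dominates the logarithmic numerator (any positive power of x ≫ ln^3(x) as x → ∞), so the quotient → 0.
Adding the constant: 0 + 1 = 1. Limit = 1.

Final answer: 1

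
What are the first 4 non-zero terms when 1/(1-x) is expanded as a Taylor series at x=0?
x^3 + x^2 + x + 1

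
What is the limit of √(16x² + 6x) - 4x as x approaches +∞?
As x → +∞: multiply by the conjugate to get (6x)/(√(16x²+6x)+4x); the denominator ~ 8x, so the limit is 6/8 = 3/4.
Limit = 3/4.

Final answer: 3/4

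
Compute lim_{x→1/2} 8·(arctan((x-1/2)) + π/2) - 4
Direct substitution at x = 1/2 gives -4 + 4·π.

Final answer: -4 + 4·π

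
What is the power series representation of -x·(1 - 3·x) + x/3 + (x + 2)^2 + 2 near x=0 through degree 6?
4·x^2 + 10·x/3 + 6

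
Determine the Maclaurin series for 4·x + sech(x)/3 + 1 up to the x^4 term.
5·x^4/72 - x^2/6 + 4·x + 4/3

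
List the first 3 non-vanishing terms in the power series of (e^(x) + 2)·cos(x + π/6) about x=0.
x^2·(-√(3)/2 - 1/2) + x·(-3/2 + √(3)/2) + 3·√(3)/2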